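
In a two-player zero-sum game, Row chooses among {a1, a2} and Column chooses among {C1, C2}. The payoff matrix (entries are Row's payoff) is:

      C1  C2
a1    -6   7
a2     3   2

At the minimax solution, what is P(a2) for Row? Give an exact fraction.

13/14

Row minima: a1 → -6, a2 → 2; maximin = 2.
Column maxima: C1 → 3, C2 → 7; minimax = 3.
2 ≠ 3, so there is no saddle point; optimal play is mixed.
Let Row play a1 with probability p. Expected payoff against C1: (-6)p + 3(1−p) = −9p + 3; against C2: 7p + 2(1−p) = 5p + 2.
Setting these equal: −9p + 3 = 5p + 2 ⇒ −14p = -1 ⇒ p = 1/14, and the value is (-9)·(1/14) + 3 = 33/14.
For Column: with q = P(C1), equating a1's and a2's payoffs gives −13q + 7 = q + 2 ⇒ q = 5/14.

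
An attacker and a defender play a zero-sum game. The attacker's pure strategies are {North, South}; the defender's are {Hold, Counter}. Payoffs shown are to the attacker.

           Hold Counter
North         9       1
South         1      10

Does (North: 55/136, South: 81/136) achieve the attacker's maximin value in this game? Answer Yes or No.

No

Against Hold this mix gives (55/136)·9 + (81/136)·1 = 72/17.
Against Counter this mix gives (55/136)·1 + (81/136)·10 = 865/136.
The defender will play Hold, holding the attacker to 72/17. Shifting weight toward the row that does better against Hold would raise this floor (the equalizing mix achieves 89/17 against both Hold and Counter), so the proposed strategy is not optimal.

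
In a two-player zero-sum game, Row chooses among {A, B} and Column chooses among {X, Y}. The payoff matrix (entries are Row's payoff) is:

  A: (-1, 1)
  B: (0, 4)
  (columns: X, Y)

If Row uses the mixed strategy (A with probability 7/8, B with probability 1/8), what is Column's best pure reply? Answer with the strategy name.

X

If Column plays X, Row's expected payoff is (7/8)·(-1) + (1/8)·0 = -7/8.
If Column plays Y, Row's expected payoff is (7/8)·1 + (1/8)·4 = 11/8.
Column minimizes Row's payoff; the smallest is -7/8, so the best response is X.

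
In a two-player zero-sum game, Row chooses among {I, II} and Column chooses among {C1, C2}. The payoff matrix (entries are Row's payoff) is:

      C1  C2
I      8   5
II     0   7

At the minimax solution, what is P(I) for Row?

Row minima: I → 5, II → 0; maximin = 5.
Column maxima: C1 → 8, C2 → 7; minimax = 7.
5 ≠ 7, so there is no saddle point; optimal play is mixed.
Let Row play I with probability p. Expected payoff against C1: 8p + 0(1−p) = 8p; against C2: 5p + 7(1−p) = −2p + 7.
Setting these equal: 8p = −2p + 7 ⇒ 10p = 7 ⇒ p = 7/10, and the value is (8)·(7/10) = 28/5.
For Column: with q = P(C1), equating I's and II's payoffs gives 3q + 5 = −7q + 7 ⇒ q = 1/5.

7/10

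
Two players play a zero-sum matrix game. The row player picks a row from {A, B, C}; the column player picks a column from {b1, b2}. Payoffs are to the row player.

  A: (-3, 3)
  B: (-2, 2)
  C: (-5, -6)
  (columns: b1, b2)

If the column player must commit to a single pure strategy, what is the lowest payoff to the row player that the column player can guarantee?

-2

Column maxima: b1 → -2, b2 → 3.
The smallest of these is -2.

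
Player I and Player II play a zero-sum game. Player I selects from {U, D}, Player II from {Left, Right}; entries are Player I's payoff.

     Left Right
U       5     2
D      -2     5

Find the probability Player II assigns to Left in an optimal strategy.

3/10

Row minima: U → 2, D → -2; maximin = 2.
Column maxima: Left → 5, Right → 5; minimax = 5.
2 ≠ 5, so there is no saddle point; optimal play is mixed.
Let Player I play U with probability p. Expected payoff against Left: 5p + (-2)(1−p) = 7p − 2; against Right: 2p + 5(1−p) = −3p + 5.
Setting these equal: 7p − 2 = −3p + 5 ⇒ 10p = 7 ⇒ p = 7/10, and the value is (7)·(7/10) − 2 = 29/10.
For Player II: with q = P(Left), equating U's and D's payoffs gives 3q + 2 = −7q + 5 ⇒ q = 3/10.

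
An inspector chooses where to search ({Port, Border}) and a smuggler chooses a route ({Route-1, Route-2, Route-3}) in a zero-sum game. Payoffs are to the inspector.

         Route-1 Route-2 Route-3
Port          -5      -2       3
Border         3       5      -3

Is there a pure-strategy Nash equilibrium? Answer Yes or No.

Row minima: Port → -5, Border → -3; maximin = -3.
Column maxima: Route-1 → 3, Route-2 → 5, Route-3 → 3; minimax = 3.
-3 ≠ 3, so no pure-strategy equilibrium exists.

No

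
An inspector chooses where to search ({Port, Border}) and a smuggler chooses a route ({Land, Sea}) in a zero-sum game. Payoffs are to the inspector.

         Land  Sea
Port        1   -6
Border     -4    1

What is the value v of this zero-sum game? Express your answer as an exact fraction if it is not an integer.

-23/12

Row minima: Port → -6, Border → -4; maximin = -4.
Column maxima: Land → 1, Sea → 1; minimax = 1.
-4 ≠ 1, so there is no saddle point; optimal play is mixed.
Let the inspector play Port with probability p. Expected payoff against Land: 1p + (-4)(1−p) = 5p − 4; against Sea: (-6)p + 1(1−p) = −7p + 1.
Setting these equal: 5p − 4 = −7p + 1 ⇒ 12p = 5 ⇒ p = 5/12, and the value is (5)·(5/12) − 4 = -23/12.
For the smuggler: with q = P(Land), equating Port's and Border's payoffs gives 7q − 6 = −5q + 1 ⇒ q = 7/12.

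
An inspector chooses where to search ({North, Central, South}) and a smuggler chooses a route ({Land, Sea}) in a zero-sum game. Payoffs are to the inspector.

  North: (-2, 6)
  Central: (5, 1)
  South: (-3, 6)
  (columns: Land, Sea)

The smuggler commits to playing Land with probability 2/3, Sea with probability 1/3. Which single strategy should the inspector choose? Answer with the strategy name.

Expected payoff of North: (2/3)·(-2) + (1/3)·6 = 2/3.
Expected payoff of Central: (2/3)·5 + (1/3)·1 = 11/3.
Expected payoff of South: (2/3)·(-3) + (1/3)·6 = 0.
The largest is 11/3, so the inspector's best response is Central.

Central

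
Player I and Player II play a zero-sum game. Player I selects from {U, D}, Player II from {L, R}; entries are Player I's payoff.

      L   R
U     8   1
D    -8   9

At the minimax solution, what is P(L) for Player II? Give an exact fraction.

1/3

Row minima: U → 1, D → -8; maximin = 1.
Column maxima: L → 8, R → 9; minimax = 8.
1 ≠ 8, so there is no saddle point; optimal play is mixed.
Let Player I play U with probability p. Expected payoff against L: 8p + (-8)(1−p) = 16p − 8; against R: 1p + 9(1−p) = −8p + 9.
Setting these equal: 16p − 8 = −8p + 9 ⇒ 24p = 17 ⇒ p = 17/24, and the value is (16)·(17/24) − 8 = 10/3.
For Player II: with q = P(L), equating U's and D's payoffs gives 7q + 1 = −17q + 9 ⇒ q = 1/3.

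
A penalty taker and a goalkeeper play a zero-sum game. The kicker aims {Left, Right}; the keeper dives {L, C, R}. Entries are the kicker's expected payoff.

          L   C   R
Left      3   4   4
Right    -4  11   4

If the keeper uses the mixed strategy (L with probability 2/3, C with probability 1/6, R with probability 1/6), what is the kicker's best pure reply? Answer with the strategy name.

Left

Expected payoff of Left: (2/3)·3 + (1/6)·4 + (1/6)·4 = 10/3.
Expected payoff of Right: (2/3)·(-4) + (1/6)·11 + (1/6)·4 = -1/6.
The largest is 10/3, so the kicker's best response is Left.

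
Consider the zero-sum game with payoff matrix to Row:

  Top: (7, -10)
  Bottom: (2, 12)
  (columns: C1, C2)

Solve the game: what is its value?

104/27

Row minima: Top → -10, Bottom → 2; maximin = 2.
Column maxima: C1 → 7, C2 → 12; minimax = 7.
2 ≠ 7, so there is no saddle point; optimal play is mixed.
Let Row play Top with probability p. Expected payoff against C1: 7p + 2(1−p) = 5p + 2; against C2: (-10)p + 12(1−p) = −22p + 12.
Setting these equal: 5p + 2 = −22p + 12 ⇒ 27p = 10 ⇒ p = 10/27, and the value is (5)·(10/27) + 2 = 104/27.
For Column: with q = P(C1), equating Top's and Bottom's payoffs gives 17q − 10 = −10q + 12 ⇒ q = 22/27.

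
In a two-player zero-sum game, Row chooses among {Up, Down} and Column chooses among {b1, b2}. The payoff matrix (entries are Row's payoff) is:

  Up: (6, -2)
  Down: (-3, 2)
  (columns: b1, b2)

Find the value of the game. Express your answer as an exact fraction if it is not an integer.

6/13

Row minima: Up → -2, Down → -3; maximin = -2.
Column maxima: b1 → 6, b2 → 2; minimax = 2.
-2 ≠ 2, so there is no saddle point; optimal play is mixed.
Let Row play Up with probability p. Expected payoff against b1: 6p + (-3)(1−p) = 9p − 3; against b2: (-2)p + 2(1−p) = −4p + 2.
Setting these equal: 9p − 3 = −4p + 2 ⇒ 13p = 5 ⇒ p = 5/13, and the value is (9)·(5/13) − 3 = 6/13.
For Column: with q = P(b1), equating Up's and Down's payoffs gives 8q − 2 = −5q + 2 ⇒ q = 4/13.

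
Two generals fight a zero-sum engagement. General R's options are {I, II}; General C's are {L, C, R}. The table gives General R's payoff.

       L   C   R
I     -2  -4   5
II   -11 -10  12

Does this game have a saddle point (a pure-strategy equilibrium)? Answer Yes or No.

Yes

Row minima: I → -4, II → -11; maximin = -4.
Column maxima: L → -2, C → -4, R → 12; minimax = -4.
maximin = minimax = -4, so a saddle point exists.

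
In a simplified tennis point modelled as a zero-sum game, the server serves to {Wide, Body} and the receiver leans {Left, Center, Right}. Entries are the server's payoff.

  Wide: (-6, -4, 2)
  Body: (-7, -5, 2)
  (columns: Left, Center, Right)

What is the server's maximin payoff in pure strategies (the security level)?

-6

Row minima: Wide → -6, Body → -7.
The best of these is -6.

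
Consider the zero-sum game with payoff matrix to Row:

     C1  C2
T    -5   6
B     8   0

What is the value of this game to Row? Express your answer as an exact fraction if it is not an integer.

48/19

Row minima: T → -5, B → 0; maximin = 0.
Column maxima: C1 → 8, C2 → 6; minimax = 6.
0 ≠ 6, so there is no saddle point; optimal play is mixed.
Let Row play T with probability p. Expected payoff against C1: (-5)p + 8(1−p) = −13p + 8; against C2: 6p + 0(1−p) = 6p.
Setting these equal: −13p + 8 = 6p ⇒ −19p = -8 ⇒ p = 8/19, and the value is (-13)·(8/19) + 8 = 48/19.
For Column: with q = P(C1), equating T's and B's payoffs gives −11q + 6 = 8q ⇒ q = 6/19.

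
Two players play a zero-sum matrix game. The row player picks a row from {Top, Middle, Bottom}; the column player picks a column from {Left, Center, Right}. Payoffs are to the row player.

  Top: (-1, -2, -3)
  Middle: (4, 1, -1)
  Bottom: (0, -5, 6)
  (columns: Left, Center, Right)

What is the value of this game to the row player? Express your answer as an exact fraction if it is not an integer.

Row minima: Top → -3, Middle → -1, Bottom → -5; maximin = -1.
Column maxima: Left → 4, Center → 1, Right → 6; minimax = 1.
-1 ≠ 1, so there is no saddle point; optimal play is mixed.
Top is strictly dominated by Middle, so the row player never plays it.
Left is strictly dominated by Center (it gives the row player strictly more in every row), so the column player never plays it.
On the remaining 2×2 (Middle, Bottom vs Center, Right):
Let the row player play Middle with probability p. Expected payoff against Center: 1p + (-5)(1−p) = 6p − 5; against Right: (-1)p + 6(1−p) = −7p + 6.
Setting these equal: 6p − 5 = −7p + 6 ⇒ 13p = 11 ⇒ p = 11/13, and the value is (6)·(11/13) − 5 = 1/13.
For the column player: with q = P(Center), equating Middle's and Bottom's payoffs gives 2q − 1 = −11q + 6 ⇒ q = 7/13.

1/13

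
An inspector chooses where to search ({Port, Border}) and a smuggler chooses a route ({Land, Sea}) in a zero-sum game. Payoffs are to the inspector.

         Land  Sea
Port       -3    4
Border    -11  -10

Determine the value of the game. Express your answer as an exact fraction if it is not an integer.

Row minima: Port → -3, Border → -11; maximin = -3.
Column maxima: Land → -3, Sea → 4; minimax = -3.
Since maximin = minimax = -3, there is a saddle point and the value is -3.

-3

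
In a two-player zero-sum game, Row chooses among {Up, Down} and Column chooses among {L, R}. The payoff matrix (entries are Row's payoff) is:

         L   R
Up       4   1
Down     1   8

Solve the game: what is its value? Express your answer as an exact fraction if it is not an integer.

31/10

Row minima: Up → 1, Down → 1; maximin = 1.
Column maxima: L → 4, R → 8; minimax = 4.
1 ≠ 4, so there is no saddle point; optimal play is mixed.
Let Row play Up with probability p. Expected payoff against L: 4p + 1(1−p) = 3p + 1; against R: 1p + 8(1−p) = −7p + 8.
Setting these equal: 3p + 1 = −7p + 8 ⇒ 10p = 7 ⇒ p = 7/10, and the value is (3)·(7/10) + 1 = 31/10.
For Column: with q = P(L), equating Up's and Down's payoffs gives 3q + 1 = −7q + 8 ⇒ q = 7/10.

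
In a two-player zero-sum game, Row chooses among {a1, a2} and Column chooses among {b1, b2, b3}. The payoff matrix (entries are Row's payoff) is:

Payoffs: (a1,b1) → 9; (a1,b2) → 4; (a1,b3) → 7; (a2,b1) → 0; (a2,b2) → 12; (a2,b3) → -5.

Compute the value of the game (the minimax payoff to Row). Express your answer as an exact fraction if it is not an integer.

26/5

Row minima: a1 → 4, a2 → -5; maximin = 4.
Column maxima: b1 → 9, b2 → 12, b3 → 7; minimax = 7.
4 ≠ 7, so there is no saddle point; optimal play is mixed.
b1 is strictly dominated by b3 (it gives Row strictly more in every row), so Column never plays it.
On the remaining 2×2 (a1, a2 vs b2, b3):
Let Row play a1 with probability p. Expected payoff against b2: 4p + 12(1−p) = −8p + 12; against b3: 7p + (-5)(1−p) = 12p − 5.
Setting these equal: −8p + 12 = 12p − 5 ⇒ −20p = -17 ⇒ p = 17/20, and the value is (-8)·(17/20) + 12 = 26/5.
For Column: with q = P(b2), equating a1's and a2's payoffs gives −3q + 7 = 17q − 5 ⇒ q = 3/5.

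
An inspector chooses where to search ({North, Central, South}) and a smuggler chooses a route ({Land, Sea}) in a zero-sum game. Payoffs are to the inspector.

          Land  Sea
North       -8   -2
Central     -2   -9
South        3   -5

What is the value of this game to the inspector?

Row minima: North → -8, Central → -9, South → -5; maximin = -5.
Column maxima: Land → 3, Sea → -2; minimax = -2.
-5 ≠ -2, so there is no saddle point; optimal play is mixed.
Central is strictly dominated by South, so the inspector never plays it.
On the remaining 2×2 (North, South vs Land, Sea):
Let the inspector play North with probability p. Expected payoff against Land: (-8)p + 3(1−p) = −11p + 3; against Sea: (-2)p + (-5)(1−p) = 3p − 5.
Setting these equal: −11p + 3 = 3p − 5 ⇒ −14p = -8 ⇒ p = 4/7, and the value is (-11)·(4/7) + 3 = -23/7.
For the smuggler: with q = P(Land), equating North's and South's payoffs gives −6q − 2 = 8q − 5 ⇒ q = 3/14.

-23/7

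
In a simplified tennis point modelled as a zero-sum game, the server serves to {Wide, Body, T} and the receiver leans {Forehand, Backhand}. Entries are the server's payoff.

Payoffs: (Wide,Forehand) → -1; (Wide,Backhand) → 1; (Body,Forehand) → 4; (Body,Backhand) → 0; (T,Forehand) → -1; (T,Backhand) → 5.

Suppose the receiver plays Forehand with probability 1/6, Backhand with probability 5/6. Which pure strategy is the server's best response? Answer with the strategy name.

T

Expected payoff of Wide: (1/6)·(-1) + (5/6)·1 = 2/3.
Expected payoff of Body: (1/6)·4 + (5/6)·0 = 2/3.
Expected payoff of T: (1/6)·(-1) + (5/6)·5 = 4.
The largest is 4, so the server's best response is T.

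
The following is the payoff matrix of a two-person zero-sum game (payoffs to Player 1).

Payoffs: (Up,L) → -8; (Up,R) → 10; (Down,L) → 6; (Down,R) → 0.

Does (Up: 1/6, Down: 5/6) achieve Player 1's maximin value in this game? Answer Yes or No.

Against L this mix gives (1/6)·(-8) + (5/6)·6 = 11/3.
Against R this mix gives (1/6)·10 + (5/6)·0 = 5/3.
Player 2 will play R, holding Player 1 to 5/3. Shifting weight toward the row that does better against R would raise this floor (the equalizing mix achieves 5/2 against both R and L), so the proposed strategy is not optimal.

No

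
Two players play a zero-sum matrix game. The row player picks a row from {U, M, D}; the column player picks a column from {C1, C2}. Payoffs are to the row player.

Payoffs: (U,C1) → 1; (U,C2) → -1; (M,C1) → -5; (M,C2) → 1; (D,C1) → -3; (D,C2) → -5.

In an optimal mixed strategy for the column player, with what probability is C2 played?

3/4

Row minima: U → -1, M → -5, D → -5; maximin = -1.
Column maxima: C1 → 1, C2 → 1; minimax = 1.
-1 ≠ 1, so there is no saddle point; optimal play is mixed.
D is strictly dominated by U, so the row player never plays it.
On the remaining 2×2 (U, M vs C1, C2):
Let the row player play U with probability p. Expected payoff against C1: 1p + (-5)(1−p) = 6p − 5; against C2: (-1)p + 1(1−p) = −2p + 1.
Setting these equal: 6p − 5 = −2p + 1 ⇒ 8p = 6 ⇒ p = 3/4, and the value is (6)·(3/4) − 5 = -1/2.
For the column player: with q = P(C1), equating U's and M's payoffs gives 2q − 1 = −6q + 1 ⇒ q = 1/4.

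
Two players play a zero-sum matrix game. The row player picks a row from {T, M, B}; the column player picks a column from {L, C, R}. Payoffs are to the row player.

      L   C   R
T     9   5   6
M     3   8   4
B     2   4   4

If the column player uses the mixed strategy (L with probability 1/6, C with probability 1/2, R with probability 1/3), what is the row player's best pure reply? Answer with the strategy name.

T

Expected payoff of T: (1/6)·9 + (1/2)·5 + (1/3)·6 = 6.
Expected payoff of M: (1/6)·3 + (1/2)·8 + (1/3)·4 = 35/6.
Expected payoff of B: (1/6)·2 + (1/2)·4 + (1/3)·4 = 11/3.
The largest is 6, so the row player's best response is T.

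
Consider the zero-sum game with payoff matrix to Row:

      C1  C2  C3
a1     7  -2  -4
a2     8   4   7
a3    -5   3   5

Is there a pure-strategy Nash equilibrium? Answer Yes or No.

Yes

Row minima: a1 → -4, a2 → 4, a3 → -5; maximin = 4.
Column maxima: C1 → 8, C2 → 4, C3 → 7; minimax = 4.
maximin = minimax = 4, so a saddle point exists.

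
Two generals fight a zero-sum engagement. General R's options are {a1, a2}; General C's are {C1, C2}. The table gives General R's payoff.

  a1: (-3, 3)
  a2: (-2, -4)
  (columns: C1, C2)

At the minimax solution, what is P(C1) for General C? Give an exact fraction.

Row minima: a1 → -3, a2 → -4; maximin = -3.
Column maxima: C1 → -2, C2 → 3; minimax = -2.
-3 ≠ -2, so there is no saddle point; optimal play is mixed.
Let General R play a1 with probability p. Expected payoff against C1: (-3)p + (-2)(1−p) = −p − 2; against C2: 3p + (-4)(1−p) = 7p − 4.
Setting these equal: −p − 2 = 7p − 4 ⇒ −8p = -2 ⇒ p = 1/4, and the value is (-1)·(1/4) − 2 = -9/4.
For General C: with q = P(C1), equating a1's and a2's payoffs gives −6q + 3 = 2q − 4 ⇒ q = 7/8.

7/8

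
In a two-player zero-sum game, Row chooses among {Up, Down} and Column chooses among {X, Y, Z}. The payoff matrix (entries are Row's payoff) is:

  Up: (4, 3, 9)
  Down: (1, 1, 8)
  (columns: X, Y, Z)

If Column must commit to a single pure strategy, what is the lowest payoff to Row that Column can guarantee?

Column maxima: X → 4, Y → 3, Z → 9.
The smallest of these is 3.

3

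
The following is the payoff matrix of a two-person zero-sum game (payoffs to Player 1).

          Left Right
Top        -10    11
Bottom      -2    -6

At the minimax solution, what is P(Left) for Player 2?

17/25

Row minima: Top → -10, Bottom → -6; maximin = -6.
Column maxima: Left → -2, Right → 11; minimax = -2.
-6 ≠ -2, so there is no saddle point; optimal play is mixed.
Let Player 1 play Top with probability p. Expected payoff against Left: (-10)p + (-2)(1−p) = −8p − 2; against Right: 11p + (-6)(1−p) = 17p − 6.
Setting these equal: −8p − 2 = 17p − 6 ⇒ −25p = -4 ⇒ p = 4/25, and the value is (-8)·(4/25) − 2 = -82/25.
For Player 2: with q = P(Left), equating Top's and Bottom's payoffs gives −21q + 11 = 4q − 6 ⇒ q = 17/25.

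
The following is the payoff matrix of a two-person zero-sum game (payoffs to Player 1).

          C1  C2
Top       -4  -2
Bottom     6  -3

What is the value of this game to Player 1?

Row minima: Top → -4, Bottom → -3; maximin = -3.
Column maxima: C1 → 6, C2 → -2; minimax = -2.
-3 ≠ -2, so there is no saddle point; optimal play is mixed.
Let Player 1 play Top with probability p. Expected payoff against C1: (-4)p + 6(1−p) = −10p + 6; against C2: (-2)p + (-3)(1−p) = p − 3.
Setting these equal: −10p + 6 = p − 3 ⇒ −11p = -9 ⇒ p = 9/11, and the value is (-10)·(9/11) + 6 = -24/11.
For Player 2: with q = P(C1), equating Top's and Bottom's payoffs gives −2q − 2 = 9q − 3 ⇒ q = 1/11.

-24/11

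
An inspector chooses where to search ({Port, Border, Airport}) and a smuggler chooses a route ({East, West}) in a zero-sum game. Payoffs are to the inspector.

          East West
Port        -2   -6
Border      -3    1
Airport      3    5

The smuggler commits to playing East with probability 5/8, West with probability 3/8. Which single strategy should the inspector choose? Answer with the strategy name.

Expected payoff of Port: (5/8)·(-2) + (3/8)·(-6) = -7/2.
Expected payoff of Border: (5/8)·(-3) + (3/8)·1 = -3/2.
Expected payoff of Airport: (5/8)·3 + (3/8)·5 = 15/4.
The largest is 15/4, so the inspector's best response is Airport.

Airport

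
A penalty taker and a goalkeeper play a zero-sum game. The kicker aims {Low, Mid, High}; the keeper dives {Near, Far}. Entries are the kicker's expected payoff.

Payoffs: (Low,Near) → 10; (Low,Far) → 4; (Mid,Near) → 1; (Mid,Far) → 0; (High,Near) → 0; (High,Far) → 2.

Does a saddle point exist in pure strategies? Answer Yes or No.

Row minima: Low → 4, Mid → 0, High → 0; maximin = 4.
Column maxima: Near → 10, Far → 4; minimax = 4.
maximin = minimax = 4, so a saddle point exists.

Yes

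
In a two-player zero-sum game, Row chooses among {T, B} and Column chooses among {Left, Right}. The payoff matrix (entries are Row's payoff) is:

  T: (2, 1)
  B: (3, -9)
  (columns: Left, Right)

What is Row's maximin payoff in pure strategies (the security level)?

1

Row minima: T → 1, B → -9.
The best of these is 1.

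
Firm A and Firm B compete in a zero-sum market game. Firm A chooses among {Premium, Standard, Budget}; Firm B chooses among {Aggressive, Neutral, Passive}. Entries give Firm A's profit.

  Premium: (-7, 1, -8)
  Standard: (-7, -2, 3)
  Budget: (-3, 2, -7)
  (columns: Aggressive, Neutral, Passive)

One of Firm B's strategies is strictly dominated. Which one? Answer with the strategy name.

Aggressive holds Firm A's payoff strictly below Neutral in every row: -7 < 1, -7 < -2, -3 < 2.
So Neutral is strictly dominated for Firm B.

Neutral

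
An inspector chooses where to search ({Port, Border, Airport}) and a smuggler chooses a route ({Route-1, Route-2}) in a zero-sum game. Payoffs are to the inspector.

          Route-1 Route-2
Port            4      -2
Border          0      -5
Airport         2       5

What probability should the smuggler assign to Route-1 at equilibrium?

7/9

Row minima: Port → -2, Border → -5, Airport → 2; maximin = 2.
Column maxima: Route-1 → 4, Route-2 → 5; minimax = 4.
2 ≠ 4, so there is no saddle point; optimal play is mixed.
Border is strictly dominated by Port, so the inspector never plays it.
On the remaining 2×2 (Port, Airport vs Route-1, Route-2):
Let the inspector play Port with probability p. Expected payoff against Route-1: 4p + 2(1−p) = 2p + 2; against Route-2: (-2)p + 5(1−p) = −7p + 5.
Setting these equal: 2p + 2 = −7p + 5 ⇒ 9p = 3 ⇒ p = 1/3, and the value is (2)·(1/3) + 2 = 8/3.
For the smuggler: with q = P(Route-1), equating Port's and Airport's payoffs gives 6q − 2 = −3q + 5 ⇒ q = 7/9.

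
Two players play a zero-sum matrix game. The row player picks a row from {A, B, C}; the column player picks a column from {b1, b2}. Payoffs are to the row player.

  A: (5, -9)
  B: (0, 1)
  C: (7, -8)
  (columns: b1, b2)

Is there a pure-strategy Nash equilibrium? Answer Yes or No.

No

Row minima: A → -9, B → 0, C → -8; maximin = 0.
Column maxima: b1 → 7, b2 → 1; minimax = 1.
0 ≠ 1, so no pure-strategy equilibrium exists.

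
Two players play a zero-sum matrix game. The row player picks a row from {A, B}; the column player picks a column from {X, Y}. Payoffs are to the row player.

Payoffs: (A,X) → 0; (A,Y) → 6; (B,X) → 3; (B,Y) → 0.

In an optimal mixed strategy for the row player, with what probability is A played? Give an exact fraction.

Row minima: A → 0, B → 0; maximin = 0.
Column maxima: X → 3, Y → 6; minimax = 3.
0 ≠ 3, so there is no saddle point; optimal play is mixed.
Let the row player play A with probability p. Expected payoff against X: 0p + 3(1−p) = −3p + 3; against Y: 6p + 0(1−p) = 6p.
Setting these equal: −3p + 3 = 6p ⇒ −9p = -3 ⇒ p = 1/3, and the value is (-3)·(1/3) + 3 = 2.
For the column player: with q = P(X), equating A's and B's payoffs gives −6q + 6 = 3q ⇒ q = 2/3.

1/3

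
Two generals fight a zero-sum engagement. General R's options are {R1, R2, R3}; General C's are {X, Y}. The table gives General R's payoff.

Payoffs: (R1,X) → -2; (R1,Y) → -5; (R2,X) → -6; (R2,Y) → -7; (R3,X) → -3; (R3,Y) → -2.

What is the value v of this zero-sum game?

-11/4

Row minima: R1 → -5, R2 → -7, R3 → -3; maximin = -3.
Column maxima: X → -2, Y → -2; minimax = -2.
-3 ≠ -2, so there is no saddle point; optimal play is mixed.
R2 is strictly dominated by R1, so General R never plays it.
On the remaining 2×2 (R1, R3 vs X, Y):
Let General R play R1 with probability p. Expected payoff against X: (-2)p + (-3)(1−p) = p − 3; against Y: (-5)p + (-2)(1−p) = −3p − 2.
Setting these equal: p − 3 = −3p − 2 ⇒ 4p = 1 ⇒ p = 1/4, and the value is (1)·(1/4) − 3 = -11/4.
For General C: with q = P(X), equating R1's and R3's payoffs gives 3q − 5 = −q − 2 ⇒ q = 3/4.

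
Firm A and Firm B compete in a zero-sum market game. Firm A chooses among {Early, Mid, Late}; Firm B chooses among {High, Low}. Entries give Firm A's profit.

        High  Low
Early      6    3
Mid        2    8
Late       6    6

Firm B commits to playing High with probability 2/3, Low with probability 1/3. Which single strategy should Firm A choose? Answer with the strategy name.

Late

Expected payoff of Early: (2/3)·6 + (1/3)·3 = 5.
Expected payoff of Mid: (2/3)·2 + (1/3)·8 = 4.
Expected payoff of Late: (2/3)·6 + (1/3)·6 = 6.
The largest is 6, so Firm A's best response is Late.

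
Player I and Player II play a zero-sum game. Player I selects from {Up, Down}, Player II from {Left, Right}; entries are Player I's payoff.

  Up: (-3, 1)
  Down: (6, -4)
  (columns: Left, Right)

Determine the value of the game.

Row minima: Up → -3, Down → -4; maximin = -3.
Column maxima: Left → 6, Right → 1; minimax = 1.
-3 ≠ 1, so there is no saddle point; optimal play is mixed.
Let Player I play Up with probability p. Expected payoff against Left: (-3)p + 6(1−p) = −9p + 6; against Right: 1p + (-4)(1−p) = 5p − 4.
Setting these equal: −9p + 6 = 5p − 4 ⇒ −14p = -10 ⇒ p = 5/7, and the value is (-9)·(5/7) + 6 = -3/7.
For Player II: with q = P(Left), equating Up's and Down's payoffs gives −4q + 1 = 10q − 4 ⇒ q = 5/14.

-3/7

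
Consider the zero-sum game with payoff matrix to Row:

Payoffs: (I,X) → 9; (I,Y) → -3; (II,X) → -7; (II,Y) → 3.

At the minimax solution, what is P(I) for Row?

5/11

Row minima: I → -3, II → -7; maximin = -3.
Column maxima: X → 9, Y → 3; minimax = 3.
-3 ≠ 3, so there is no saddle point; optimal play is mixed.
Let Row play I with probability p. Expected payoff against X: 9p + (-7)(1−p) = 16p − 7; against Y: (-3)p + 3(1−p) = −6p + 3.
Setting these equal: 16p − 7 = −6p + 3 ⇒ 22p = 10 ⇒ p = 5/11, and the value is (16)·(5/11) − 7 = 3/11.
For Column: with q = P(X), equating I's and II's payoffs gives 12q − 3 = −10q + 3 ⇒ q = 3/11.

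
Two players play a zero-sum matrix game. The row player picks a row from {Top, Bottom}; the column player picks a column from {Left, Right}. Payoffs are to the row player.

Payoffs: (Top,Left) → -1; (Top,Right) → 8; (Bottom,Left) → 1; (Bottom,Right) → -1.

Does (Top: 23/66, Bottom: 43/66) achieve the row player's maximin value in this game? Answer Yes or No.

Against Left this mix gives (23/66)·(-1) + (43/66)·1 = 10/33.
Against Right this mix gives (23/66)·8 + (43/66)·(-1) = 47/22.
The column player will play Left, holding the row player to 10/33. Shifting weight toward the row that does better against Left would raise this floor (the equalizing mix achieves 7/11 against both Left and Right), so the proposed strategy is not optimal.

No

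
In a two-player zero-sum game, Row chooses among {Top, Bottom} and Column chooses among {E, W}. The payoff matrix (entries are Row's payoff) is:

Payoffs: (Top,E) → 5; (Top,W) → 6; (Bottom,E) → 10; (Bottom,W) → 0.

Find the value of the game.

Row minima: Top → 5, Bottom → 0; maximin = 5.
Column maxima: E → 10, W → 6; minimax = 6.
5 ≠ 6, so there is no saddle point; optimal play is mixed.
Let Row play Top with probability p. Expected payoff against E: 5p + 10(1−p) = −5p + 10; against W: 6p + 0(1−p) = 6p.
Setting these equal: −5p + 10 = 6p ⇒ −11p = -10 ⇒ p = 10/11, and the value is (-5)·(10/11) + 10 = 60/11.
For Column: with q = P(E), equating Top's and Bottom's payoffs gives −q + 6 = 10q ⇒ q = 6/11.

60/11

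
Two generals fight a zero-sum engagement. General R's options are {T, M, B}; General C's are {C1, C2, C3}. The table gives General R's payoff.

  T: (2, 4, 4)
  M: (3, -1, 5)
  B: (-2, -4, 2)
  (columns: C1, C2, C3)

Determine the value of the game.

Row minima: T → 2, M → -1, B → -4; maximin = 2.
Column maxima: C1 → 3, C2 → 4, C3 → 5; minimax = 3.
2 ≠ 3, so there is no saddle point; optimal play is mixed.
B is strictly dominated by T, so General R never plays it.
C3 is strictly dominated by C1 (it gives General R strictly more in every row), so General C never plays it.
On the remaining 2×2 (T, M vs C1, C2):
Let General R play T with probability p. Expected payoff against C1: 2p + 3(1−p) = −p + 3; against C2: 4p + (-1)(1−p) = 5p − 1.
Setting these equal: −p + 3 = 5p − 1 ⇒ −6p = -4 ⇒ p = 2/3, and the value is (-1)·(2/3) + 3 = 7/3.
For General C: with q = P(C1), equating T's and M's payoffs gives −2q + 4 = 4q − 1 ⇒ q = 5/6.

7/3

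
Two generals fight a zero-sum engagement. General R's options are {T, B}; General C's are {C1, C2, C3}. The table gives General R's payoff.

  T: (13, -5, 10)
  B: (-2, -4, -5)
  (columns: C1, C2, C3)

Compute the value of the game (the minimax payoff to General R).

Row minima: T → -5, B → -5; maximin = -5.
Column maxima: C1 → 13, C2 → -4, C3 → 10; minimax = -4.
-5 ≠ -4, so there is no saddle point; optimal play is mixed.
C1 is strictly dominated by C2 (it gives General R strictly more in every row), so General C never plays it.
On the remaining 2×2 (T, B vs C2, C3):
Let General R play T with probability p. Expected payoff against C2: (-5)p + (-4)(1−p) = −p − 4; against C3: 10p + (-5)(1−p) = 15p − 5.
Setting these equal: −p − 4 = 15p − 5 ⇒ −16p = -1 ⇒ p = 1/16, and the value is (-1)·(1/16) − 4 = -65/16.
For General C: with q = P(C2), equating T's and B's payoffs gives −15q + 10 = q − 5 ⇒ q = 15/16.

-65/16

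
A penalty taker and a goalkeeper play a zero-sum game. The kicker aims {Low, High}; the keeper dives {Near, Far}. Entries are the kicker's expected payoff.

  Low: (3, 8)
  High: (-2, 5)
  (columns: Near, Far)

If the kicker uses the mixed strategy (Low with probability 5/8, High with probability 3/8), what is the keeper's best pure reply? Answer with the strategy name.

If the keeper plays Near, the kicker's expected payoff is (5/8)·3 + (3/8)·(-2) = 9/8.
If the keeper plays Far, the kicker's expected payoff is (5/8)·8 + (3/8)·5 = 55/8.
The keeper minimizes the kicker's payoff; the smallest is 9/8, so the best response is Near.

Near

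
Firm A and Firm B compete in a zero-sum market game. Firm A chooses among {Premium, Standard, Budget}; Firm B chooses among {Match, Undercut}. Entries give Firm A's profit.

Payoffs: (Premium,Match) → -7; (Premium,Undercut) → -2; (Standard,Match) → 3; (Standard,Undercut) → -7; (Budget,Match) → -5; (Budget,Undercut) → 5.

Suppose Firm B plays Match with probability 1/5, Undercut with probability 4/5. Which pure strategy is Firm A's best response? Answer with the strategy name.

Expected payoff of Premium: (1/5)·(-7) + (4/5)·(-2) = -3.
Expected payoff of Standard: (1/5)·3 + (4/5)·(-7) = -5.
Expected payoff of Budget: (1/5)·(-5) + (4/5)·5 = 3.
The largest is 3, so Firm A's best response is Budget.

Budget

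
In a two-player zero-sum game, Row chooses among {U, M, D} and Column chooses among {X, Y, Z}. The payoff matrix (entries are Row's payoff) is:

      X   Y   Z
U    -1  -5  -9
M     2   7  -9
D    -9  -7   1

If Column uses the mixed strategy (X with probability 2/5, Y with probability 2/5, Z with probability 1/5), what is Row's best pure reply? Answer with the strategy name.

M

Expected payoff of U: (2/5)·(-1) + (2/5)·(-5) + (1/5)·(-9) = -21/5.
Expected payoff of M: (2/5)·2 + (2/5)·7 + (1/5)·(-9) = 9/5.
Expected payoff of D: (2/5)·(-9) + (2/5)·(-7) + (1/5)·1 = -31/5.
The largest is 9/5, so Row's best response is M.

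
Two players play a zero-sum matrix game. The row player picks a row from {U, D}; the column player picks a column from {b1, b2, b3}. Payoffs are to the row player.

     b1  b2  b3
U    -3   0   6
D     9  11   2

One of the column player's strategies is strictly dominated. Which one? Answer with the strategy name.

b2

b1 holds the row player's payoff strictly below b2 in every row: -3 < 0, 9 < 11.
So b2 is strictly dominated for the column player.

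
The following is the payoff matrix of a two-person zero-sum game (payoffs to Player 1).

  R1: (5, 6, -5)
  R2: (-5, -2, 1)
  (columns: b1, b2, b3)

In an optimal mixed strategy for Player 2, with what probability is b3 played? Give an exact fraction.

5/8

Row minima: R1 → -5, R2 → -5; maximin = -5.
Column maxima: b1 → 5, b2 → 6, b3 → 1; minimax = 1.
-5 ≠ 1, so there is no saddle point; optimal play is mixed.
b2 is strictly dominated by b1 (it gives Player 1 strictly more in every row), so Player 2 never plays it.
On the remaining 2×2 (R1, R2 vs b1, b3):
Let Player 1 play R1 with probability p. Expected payoff against b1: 5p + (-5)(1−p) = 10p − 5; against b3: (-5)p + 1(1−p) = −6p + 1.
Setting these equal: 10p − 5 = −6p + 1 ⇒ 16p = 6 ⇒ p = 3/8, and the value is (10)·(3/8) − 5 = -5/4.
For Player 2: with q = P(b1), equating R1's and R2's payoffs gives 10q − 5 = −6q + 1 ⇒ q = 3/8.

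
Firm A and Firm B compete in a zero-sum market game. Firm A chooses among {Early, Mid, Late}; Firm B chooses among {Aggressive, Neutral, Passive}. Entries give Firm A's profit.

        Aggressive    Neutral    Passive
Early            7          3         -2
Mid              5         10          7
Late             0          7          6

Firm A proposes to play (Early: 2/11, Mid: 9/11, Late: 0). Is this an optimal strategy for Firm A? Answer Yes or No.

Against Aggressive this mix gives (2/11)·7 + (9/11)·5 = 59/11.
Against Neutral this mix gives (2/11)·3 + (9/11)·10 = 96/11.
Against Passive this mix gives (2/11)·(-2) + (9/11)·7 = 59/11.
All of Firm B's active replies (Aggressive, Passive) yield 59/11, and no column does worse for Firm A. The mix makes Firm B indifferent and guarantees 59/11, so it is optimal.

Yes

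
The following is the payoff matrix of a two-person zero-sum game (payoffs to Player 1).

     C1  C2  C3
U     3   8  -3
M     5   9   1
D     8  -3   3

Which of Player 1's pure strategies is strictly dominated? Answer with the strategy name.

U

M gives a strictly higher payoff than U against every column: 5 > 3, 9 > 8, 1 > -3.
So U is strictly dominated and Player 1 never plays it.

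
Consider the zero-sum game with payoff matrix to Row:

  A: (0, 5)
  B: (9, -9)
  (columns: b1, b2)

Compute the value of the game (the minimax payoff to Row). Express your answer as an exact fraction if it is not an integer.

45/23

Row minima: A → 0, B → -9; maximin = 0.
Column maxima: b1 → 9, b2 → 5; minimax = 5.
0 ≠ 5, so there is no saddle point; optimal play is mixed.
Let Row play A with probability p. Expected payoff against b1: 0p + 9(1−p) = −9p + 9; against b2: 5p + (-9)(1−p) = 14p − 9.
Setting these equal: −9p + 9 = 14p − 9 ⇒ −23p = -18 ⇒ p = 18/23, and the value is (-9)·(18/23) + 9 = 45/23.
For Column: with q = P(b1), equating A's and B's payoffs gives −5q + 5 = 18q − 9 ⇒ q = 14/23.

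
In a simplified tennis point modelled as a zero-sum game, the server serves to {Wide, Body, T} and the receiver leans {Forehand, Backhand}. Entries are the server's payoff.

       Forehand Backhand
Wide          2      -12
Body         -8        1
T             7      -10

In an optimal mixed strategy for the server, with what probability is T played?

9/26

Row minima: Wide → -12, Body → -8, T → -10; maximin = -8.
Column maxima: Forehand → 7, Backhand → 1; minimax = 1.
-8 ≠ 1, so there is no saddle point; optimal play is mixed.
Wide is strictly dominated by T, so the server never plays it.
On the remaining 2×2 (Body, T vs Forehand, Backhand):
Let the server play Body with probability p. Expected payoff against Forehand: (-8)p + 7(1−p) = −15p + 7; against Backhand: 1p + (-10)(1−p) = 11p − 10.
Setting these equal: −15p + 7 = 11p − 10 ⇒ −26p = -17 ⇒ p = 17/26, and the value is (-15)·(17/26) + 7 = -73/26.
For the receiver: with q = P(Forehand), equating Body's and T's payoffs gives −9q + 1 = 17q − 10 ⇒ q = 11/26.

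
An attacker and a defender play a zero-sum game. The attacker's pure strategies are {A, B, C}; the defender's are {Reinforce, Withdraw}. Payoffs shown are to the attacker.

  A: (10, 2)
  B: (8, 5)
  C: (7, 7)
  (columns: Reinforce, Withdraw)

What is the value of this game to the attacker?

7

Row minima: A → 2, B → 5, C → 7; maximin = 7.
Column maxima: Reinforce → 10, Withdraw → 7; minimax = 7.
Since maximin = minimax = 7, there is a saddle point and the value is 7.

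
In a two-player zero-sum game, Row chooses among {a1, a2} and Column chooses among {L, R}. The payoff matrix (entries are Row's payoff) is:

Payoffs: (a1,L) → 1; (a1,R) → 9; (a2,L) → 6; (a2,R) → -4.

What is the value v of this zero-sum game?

Row minima: a1 → 1, a2 → -4; maximin = 1.
Column maxima: L → 6, R → 9; minimax = 6.
1 ≠ 6, so there is no saddle point; optimal play is mixed.
Let Row play a1 with probability p. Expected payoff against L: 1p + 6(1−p) = −5p + 6; against R: 9p + (-4)(1−p) = 13p − 4.
Setting these equal: −5p + 6 = 13p − 4 ⇒ −18p = -10 ⇒ p = 5/9, and the value is (-5)·(5/9) + 6 = 29/9.
For Column: with q = P(L), equating a1's and a2's payoffs gives −8q + 9 = 10q − 4 ⇒ q = 13/18.

29/9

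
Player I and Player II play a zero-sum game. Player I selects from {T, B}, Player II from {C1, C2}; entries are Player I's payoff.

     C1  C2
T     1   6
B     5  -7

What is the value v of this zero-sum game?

Row minima: T → 1, B → -7; maximin = 1.
Column maxima: C1 → 5, C2 → 6; minimax = 5.
1 ≠ 5, so there is no saddle point; optimal play is mixed.
Let Player I play T with probability p. Expected payoff against C1: 1p + 5(1−p) = −4p + 5; against C2: 6p + (-7)(1−p) = 13p − 7.
Setting these equal: −4p + 5 = 13p − 7 ⇒ −17p = -12 ⇒ p = 12/17, and the value is (-4)·(12/17) + 5 = 37/17.
For Player II: with q = P(C1), equating T's and B's payoffs gives −5q + 6 = 12q − 7 ⇒ q = 13/17.

37/17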